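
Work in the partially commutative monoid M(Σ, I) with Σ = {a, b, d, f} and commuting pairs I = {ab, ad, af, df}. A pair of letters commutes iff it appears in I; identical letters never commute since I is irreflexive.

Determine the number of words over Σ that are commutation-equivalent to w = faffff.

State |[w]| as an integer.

6

piece 0:f — minimal
piece 1:a — minimal
piece 2:f rests on {0:f}
piece 3:f rests on {2:f}
piece 4:f rests on {3:f}
piece 5:f rests on {4:f}
minimal pieces: {0:f, 1:a}
ways to finish when only these pieces remain (= sum over removing one remaining piece with nothing left below it):
  1 left: {1}→1  {5}→1
  2 left: {1,5}→2  {4,5}→1
  3 left: {1,4,5}→3  {3,4,5}→1
  4 left: {1,3,4,5}→4  {2,3,4,5}→1
  placing 0:f first → 5 extensions
  placing 1:a first → 1 extensions
total linear extensions = 6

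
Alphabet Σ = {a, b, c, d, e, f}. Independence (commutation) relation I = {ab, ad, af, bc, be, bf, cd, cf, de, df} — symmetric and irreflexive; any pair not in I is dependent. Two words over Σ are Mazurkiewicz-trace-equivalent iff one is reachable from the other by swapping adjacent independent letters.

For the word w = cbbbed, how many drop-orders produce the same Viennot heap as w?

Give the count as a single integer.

15

0(c) covers ∅
1(b) covers ∅
2(b) covers 1:b
3(b) covers 2:b
4(e) covers 0:c
5(d) covers 3:b
floor of heap: 0:c, 1:b
completions by unplaced set U, small U first (add the entries for U minus each lowest piece of U):
  |U|=1: {4}:1  {5}:1
  |U|=2: {0,4}:1  {3,5}:1  {4,5}:2
  |U|=3: {0,4,5}:3  {2,3,5}:1  {3,4,5}:3
  |U|=4: {0,3,4,5}:6  {1,2,3,5}:1  {2,3,4,5}:4
  start at 0(c): 5
  start at 1(b): 10
sum over floor = 15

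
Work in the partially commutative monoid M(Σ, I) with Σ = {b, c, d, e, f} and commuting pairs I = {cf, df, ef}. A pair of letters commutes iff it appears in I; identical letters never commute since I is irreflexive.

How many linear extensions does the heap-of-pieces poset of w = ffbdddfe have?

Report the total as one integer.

drop 0:f onto floor
drop 1:f onto {0:f}
drop 2:b onto {1:f}
drop 3:d onto {2:b}
drop 4:d onto {3:d}
drop 5:d onto {4:d}
drop 6:f onto {2:b}
drop 7:e onto {5:d}
ground layer = {0:f}
drop-orders for the pieces not yet dropped (sum over which currently-grounded one goes next):
  1 to go: {6} 1  {7} 1
  2 to go: {5,7} 1  {6,7} 2
  3 to go: {4,5,7} 1  {5,6,7} 3
  4 to go: {3,4,5,7} 1  {4,5,6,7} 4
  5 to go: {3,4,5,6,7} 5
  6 to go: {2,3,4,5,6,7} 5
  if 0:f drops first: 5 orders

5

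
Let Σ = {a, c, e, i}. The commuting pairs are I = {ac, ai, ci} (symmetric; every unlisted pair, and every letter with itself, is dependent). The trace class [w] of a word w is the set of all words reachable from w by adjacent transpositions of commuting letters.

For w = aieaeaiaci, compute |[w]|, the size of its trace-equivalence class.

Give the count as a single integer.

#0=a has no predecessor
#1=i has no predecessor
#2=e depends on [0:a, 1:i]
#3=a depends on [2:e]
#4=e depends on [3:a]
#5=a depends on [4:e]
#6=i depends on [4:e]
#7=a depends on [5:a]
#8=c depends on [4:e]
#9=i depends on [6:i]
sources: [0:a, 1:i]
N(rest) = Σ N(rest − s) over sources s of rest; N(one piece) = 1:
  size 1 → [7]=1  [8]=1  [9]=1
  size 2 → [5,7]=1  [6,9]=1  [7,8]=2  [7,9]=2  [8,9]=2
  size 3 → [5,7,8]=3  [5,7,9]=3  [6,7,9]=3  [6,8,9]=3  [7,8,9]=6
  size 4 → [5,6,7,9]=6  [5,7,8,9]=12  [6,7,8,9]=12
  size 5 → [5,6,7,8,9]=30
  size 6 → [4,5,6,7,8,9]=30
  size 7 → [3,4,5,6,7,8,9]=30
  size 8 → [2,3,4,5,6,7,8,9]=30
  first=0(a) contributes 30
  first=1(i) contributes 30
|[w]| = 60

60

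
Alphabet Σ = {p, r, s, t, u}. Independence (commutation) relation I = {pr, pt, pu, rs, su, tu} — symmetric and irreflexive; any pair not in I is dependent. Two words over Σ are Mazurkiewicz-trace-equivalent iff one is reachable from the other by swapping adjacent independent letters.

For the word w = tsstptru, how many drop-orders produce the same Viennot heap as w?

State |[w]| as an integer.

5

drop 0:t onto floor
drop 1:s onto {0:t}
drop 2:s onto {1:s}
drop 3:t onto {2:s}
drop 4:p onto {2:s}
drop 5:t onto {3:t}
drop 6:r onto {5:t}
drop 7:u onto {6:r}
ground layer = {0:t}
drop-orders for the pieces not yet dropped (sum over which currently-grounded one goes next):
  1 to go: {4} 1  {7} 1
  2 to go: {4,7} 2  {6,7} 1
  3 to go: {4,6,7} 3  {5,6,7} 1
  4 to go: {3,5,6,7} 1  {4,5,6,7} 4
  5 to go: {3,4,5,6,7} 5
  6 to go: {2,3,4,5,6,7} 5
  if 0:t drops first: 5 orders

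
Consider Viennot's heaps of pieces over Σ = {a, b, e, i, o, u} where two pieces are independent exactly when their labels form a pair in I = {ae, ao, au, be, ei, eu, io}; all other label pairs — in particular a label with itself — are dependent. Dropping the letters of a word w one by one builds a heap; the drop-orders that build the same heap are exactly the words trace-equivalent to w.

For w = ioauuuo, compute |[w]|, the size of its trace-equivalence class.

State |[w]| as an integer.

0(i) covers ∅
1(o) covers ∅
2(a) covers 0:i
3(u) covers 0:i, 1:o
4(u) covers 3:u
5(u) covers 4:u
6(o) covers 5:u
floor of heap: 0:i, 1:o
completions by unplaced set U, small U first (add the entries for U minus each lowest piece of U):
  |U|=1: {2}:1  {6}:1
  |U|=2: {2,6}:2  {5,6}:1
  |U|=3: {2,5,6}:3  {4,5,6}:1
  |U|=4: {2,4,5,6}:4  {3,4,5,6}:1
  |U|=5: {1,3,4,5,6}:1  {2,3,4,5,6}:5
  start at 0(i): 6
  start at 1(o): 5
sum over floor = 11

11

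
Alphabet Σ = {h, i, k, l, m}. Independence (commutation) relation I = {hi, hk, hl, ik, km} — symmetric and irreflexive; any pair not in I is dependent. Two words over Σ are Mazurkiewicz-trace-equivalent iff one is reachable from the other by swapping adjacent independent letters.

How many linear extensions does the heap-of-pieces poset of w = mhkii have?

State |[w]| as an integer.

drop 0:m onto floor
drop 1:h onto {0:m}
drop 2:k onto floor
drop 3:i onto {0:m}
drop 4:i onto {3:i}
ground layer = {0:m, 2:k}
drop-orders for the pieces not yet dropped (sum over which currently-grounded one goes next):
  1 to go: {1} 1  {2} 1  {4} 1
  2 to go: {1,2} 2  {1,4} 2  {2,4} 2  {3,4} 1
  3 to go: {1,2,4} 6  {1,3,4} 3  {2,3,4} 3
  if 0:m drops first: 12 orders
  if 2:k drops first: 3 orders
heap linearizations: 15

15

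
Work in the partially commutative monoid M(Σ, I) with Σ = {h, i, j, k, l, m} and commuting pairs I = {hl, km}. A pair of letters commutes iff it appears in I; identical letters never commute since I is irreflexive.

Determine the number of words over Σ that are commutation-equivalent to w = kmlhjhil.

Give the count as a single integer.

4

0(k) covers ∅
1(m) covers ∅
2(l) covers 0:k, 1:m
3(h) covers 0:k, 1:m
4(j) covers 2:l, 3:h
5(h) covers 4:j
6(i) covers 5:h
7(l) covers 6:i
floor of heap: 0:k, 1:m
completions by unplaced set U, small U first (add the entries for U minus each lowest piece of U):
  |U|=1: {7}:1
  |U|=2: {6,7}:1
  |U|=3: {5,6,7}:1
  |U|=4: {4,5,6,7}:1
  |U|=5: {2,4,5,6,7}:1  {3,4,5,6,7}:1
  |U|=6: {2,3,4,5,6,7}:2
  start at 0(k): 2
  start at 1(m): 2
sum over floor = 4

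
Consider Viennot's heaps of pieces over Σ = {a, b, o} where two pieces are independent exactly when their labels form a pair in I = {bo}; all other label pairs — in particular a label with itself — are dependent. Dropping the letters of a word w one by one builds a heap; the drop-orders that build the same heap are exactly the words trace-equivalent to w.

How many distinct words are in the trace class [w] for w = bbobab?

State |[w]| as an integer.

4

drop 0:b onto floor
drop 1:b onto {0:b}
drop 2:o onto floor
drop 3:b onto {1:b}
drop 4:a onto {2:o, 3:b}
drop 5:b onto {4:a}
ground layer = {0:b, 2:o}
drop-orders for the pieces not yet dropped (sum over which currently-grounded one goes next):
  1 to go: {5} 1
  2 to go: {4,5} 1
  3 to go: {2,4,5} 1  {3,4,5} 1
  4 to go: {1,3,4,5} 1  {2,3,4,5} 2
  if 0:b drops first: 3 orders
  if 2:o drops first: 1 orders
heap linearizations: 4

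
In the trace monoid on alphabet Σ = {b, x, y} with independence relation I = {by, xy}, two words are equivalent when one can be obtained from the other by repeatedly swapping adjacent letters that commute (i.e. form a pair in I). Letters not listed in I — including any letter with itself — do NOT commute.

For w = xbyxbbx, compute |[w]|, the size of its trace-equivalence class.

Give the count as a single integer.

7

#0=x has no predecessor
#1=b depends on [0:x]
#2=y has no predecessor
#3=x depends on [1:b]
#4=b depends on [3:x]
#5=b depends on [4:b]
#6=x depends on [5:b]
sources: [0:x, 2:y]
N(rest) = Σ N(rest − s) over sources s of rest; N(one piece) = 1:
  size 1 → [2]=1  [6]=1
  size 2 → [2,6]=2  [5,6]=1
  size 3 → [2,5,6]=3  [4,5,6]=1
  size 4 → [2,4,5,6]=4  [3,4,5,6]=1
  size 5 → [1,3,4,5,6]=1  [2,3,4,5,6]=5
  first=0(x) contributes 6
  first=2(y) contributes 1
|[w]| = 7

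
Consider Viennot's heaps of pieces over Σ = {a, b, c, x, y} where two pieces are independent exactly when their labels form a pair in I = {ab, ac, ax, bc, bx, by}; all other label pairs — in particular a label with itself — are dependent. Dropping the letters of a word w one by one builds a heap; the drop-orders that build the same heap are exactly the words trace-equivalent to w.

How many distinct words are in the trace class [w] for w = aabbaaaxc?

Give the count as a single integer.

drop 0:a onto floor
drop 1:a onto {0:a}
drop 2:b onto floor
drop 3:b onto {2:b}
drop 4:a onto {1:a}
drop 5:a onto {4:a}
drop 6:a onto {5:a}
drop 7:x onto floor
drop 8:c onto {7:x}
ground layer = {0:a, 2:b, 7:x}
drop-orders for the pieces not yet dropped (sum over which currently-grounded one goes next):
  1 to go: {3} 1  {6} 1  {8} 1
  2 to go: {2,3} 1  {3,6} 2  {3,8} 2  {5,6} 1  {6,8} 2  {7,8} 1
  3 to go: {2,3,6} 3  {2,3,8} 3  {3,5,6} 3  {3,6,8} 6  {3,7,8} 3  {4,5,6} 1  {5,6,8} 3  {6,7,8} 3
  4 to go: {1,4,5,6} 1  {2,3,5,6} 6  {2,3,6,8} 12  {2,3,7,8} 6  {3,4,5,6} 4  {3,5,6,8} 12  {3,6,7,8} 12  {4,5,6,8} 4  {5,6,7,8} 6
  5 to go: {0,1,4,5,6} 1  {1,3,4,5,6} 5  {1,4,5,6,8} 5  {2,3,4,5,6} 10  {2,3,5,6,8} 30  {2,3,6,7,8} 30  {3,4,5,6,8} 20  {3,5,6,7,8} 30  {4,5,6,7,8} 10
  6 to go: {0,1,3,4,5,6} 6  {0,1,4,5,6,8} 6  {1,2,3,4,5,6} 15  {1,3,4,5,6,8} 30  {1,4,5,6,7,8} 15  {2,3,4,5,6,8} 60  {2,3,5,6,7,8} 90  {3,4,5,6,7,8} 60
  7 to go: {0,1,2,3,4,5,6} 21  {0,1,3,4,5,6,8} 42  {0,1,4,5,6,7,8} 21  {1,2,3,4,5,6,8} 105  {1,3,4,5,6,7,8} 105  {2,3,4,5,6,7,8} 210
  if 0:a drops first: 420 orders
  if 2:b drops first: 168 orders
  if 7:x drops first: 168 orders
heap linearizations: 756

756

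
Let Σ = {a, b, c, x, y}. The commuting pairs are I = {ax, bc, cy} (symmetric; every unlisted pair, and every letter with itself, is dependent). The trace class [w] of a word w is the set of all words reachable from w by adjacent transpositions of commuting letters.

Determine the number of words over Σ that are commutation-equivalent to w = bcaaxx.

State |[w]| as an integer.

12

piece 0:b — minimal
piece 1:c — minimal
piece 2:a rests on {0:b, 1:c}
piece 3:a rests on {2:a}
piece 4:x rests on {0:b, 1:c}
piece 5:x rests on {4:x}
minimal pieces: {0:b, 1:c}
ways to finish when only these pieces remain (= sum over removing one remaining piece with nothing left below it):
  1 left: {3}→1  {5}→1
  2 left: {2,3}→1  {3,5}→2  {4,5}→1
  3 left: {2,3,5}→3  {3,4,5}→3
  4 left: {2,3,4,5}→6
  placing 0:b first → 6 extensions
  placing 1:c first → 6 extensions
total linear extensions = 12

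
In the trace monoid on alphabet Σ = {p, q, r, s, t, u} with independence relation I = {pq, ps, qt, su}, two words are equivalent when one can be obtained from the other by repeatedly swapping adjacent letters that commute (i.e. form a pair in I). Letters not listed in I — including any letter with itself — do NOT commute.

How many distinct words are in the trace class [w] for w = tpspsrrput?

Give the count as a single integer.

6

piece 0:t — minimal
piece 1:p rests on {0:t}
piece 2:s rests on {0:t}
piece 3:p rests on {1:p}
piece 4:s rests on {2:s}
piece 5:r rests on {3:p, 4:s}
piece 6:r rests on {5:r}
piece 7:p rests on {6:r}
piece 8:u rests on {7:p}
piece 9:t rests on {8:u}
minimal pieces: {0:t}
ways to finish when only these pieces remain (= sum over removing one remaining piece with nothing left below it):
  1 left: {9}→1
  2 left: {8,9}→1
  3 left: {7,8,9}→1
  4 left: {6,7,8,9}→1
  5 left: {5,6,7,8,9}→1
  6 left: {3,5,6,7,8,9}→1  {4,5,6,7,8,9}→1
  7 left: {1,3,5,6,7,8,9}→1  {2,4,5,6,7,8,9}→1  {3,4,5,6,7,8,9}→2
  8 left: {1,3,4,5,6,7,8,9}→3  {2,3,4,5,6,7,8,9}→3
  placing 0:t first → 6 extensions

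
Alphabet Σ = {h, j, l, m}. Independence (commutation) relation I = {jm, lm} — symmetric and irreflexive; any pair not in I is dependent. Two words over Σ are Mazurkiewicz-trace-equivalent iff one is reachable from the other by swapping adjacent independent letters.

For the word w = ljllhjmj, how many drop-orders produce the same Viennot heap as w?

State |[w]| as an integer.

3

drop 0:l onto floor
drop 1:j onto {0:l}
drop 2:l onto {1:j}
drop 3:l onto {2:l}
drop 4:h onto {3:l}
drop 5:j onto {4:h}
drop 6:m onto {4:h}
drop 7:j onto {5:j}
ground layer = {0:l}
drop-orders for the pieces not yet dropped (sum over which currently-grounded one goes next):
  1 to go: {6} 1  {7} 1
  2 to go: {5,7} 1  {6,7} 2
  3 to go: {5,6,7} 3
  4 to go: {4,5,6,7} 3
  5 to go: {3,4,5,6,7} 3
  6 to go: {2,3,4,5,6,7} 3
  if 0:l drops first: 3 orders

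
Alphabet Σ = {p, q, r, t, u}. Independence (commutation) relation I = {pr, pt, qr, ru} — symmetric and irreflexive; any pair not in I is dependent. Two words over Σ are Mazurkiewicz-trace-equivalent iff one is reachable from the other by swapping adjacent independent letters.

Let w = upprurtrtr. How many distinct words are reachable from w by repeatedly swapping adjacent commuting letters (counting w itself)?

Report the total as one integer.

15

0(u) covers ∅
1(p) covers 0:u
2(p) covers 1:p
3(r) covers ∅
4(u) covers 2:p
5(r) covers 3:r
6(t) covers 4:u, 5:r
7(r) covers 6:t
8(t) covers 7:r
9(r) covers 8:t
floor of heap: 0:u, 3:r
completions by unplaced set U, small U first (add the entries for U minus each lowest piece of U):
  |U|=1: {9}:1
  |U|=2: {8,9}:1
  |U|=3: {7,8,9}:1
  |U|=4: {6,7,8,9}:1
  |U|=5: {4,6,7,8,9}:1  {5,6,7,8,9}:1
  |U|=6: {2,4,6,7,8,9}:1  {3,5,6,7,8,9}:1  {4,5,6,7,8,9}:2
  |U|=7: {1,2,4,6,7,8,9}:1  {2,4,5,6,7,8,9}:3  {3,4,5,6,7,8,9}:3
  |U|=8: {0,1,2,4,6,7,8,9}:1  {1,2,4,5,6,7,8,9}:4  {2,3,4,5,6,7,8,9}:6
  start at 0(u): 10
  start at 3(r): 5
sum over floor = 15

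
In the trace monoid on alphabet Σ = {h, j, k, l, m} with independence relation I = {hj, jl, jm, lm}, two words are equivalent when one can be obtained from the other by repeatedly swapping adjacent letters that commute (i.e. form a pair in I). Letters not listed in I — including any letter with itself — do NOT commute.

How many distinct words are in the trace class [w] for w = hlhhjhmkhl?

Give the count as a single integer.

7

piece 0:h — minimal
piece 1:l rests on {0:h}
piece 2:h rests on {1:l}
piece 3:h rests on {2:h}
piece 4:j — minimal
piece 5:h rests on {3:h}
piece 6:m rests on {5:h}
piece 7:k rests on {4:j, 6:m}
piece 8:h rests on {7:k}
piece 9:l rests on {8:h}
minimal pieces: {0:h, 4:j}
ways to finish when only these pieces remain (= sum over removing one remaining piece with nothing left below it):
  1 left: {9}→1
  2 left: {8,9}→1
  3 left: {7,8,9}→1
  4 left: {4,7,8,9}→1  {6,7,8,9}→1
  5 left: {4,6,7,8,9}→2  {5,6,7,8,9}→1
  6 left: {3,5,6,7,8,9}→1  {4,5,6,7,8,9}→3
  7 left: {2,3,5,6,7,8,9}→1  {3,4,5,6,7,8,9}→4
  8 left: {1,2,3,5,6,7,8,9}→1  {2,3,4,5,6,7,8,9}→5
  placing 0:h first → 6 extensions
  placing 4:j first → 1 extensions
total linear extensions = 7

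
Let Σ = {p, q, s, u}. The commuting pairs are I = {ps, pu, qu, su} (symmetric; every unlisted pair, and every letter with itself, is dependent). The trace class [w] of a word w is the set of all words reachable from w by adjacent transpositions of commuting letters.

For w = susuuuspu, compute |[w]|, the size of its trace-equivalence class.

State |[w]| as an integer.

0(s) covers ∅
1(u) covers ∅
2(s) covers 0:s
3(u) covers 1:u
4(u) covers 3:u
5(u) covers 4:u
6(s) covers 2:s
7(p) covers ∅
8(u) covers 5:u
floor of heap: 0:s, 1:u, 7:p
completions by unplaced set U, small U first (add the entries for U minus each lowest piece of U):
  |U|=1: {6}:1  {7}:1  {8}:1
  |U|=2: {2,6}:1  {5,8}:1  {6,7}:2  {6,8}:2  {7,8}:2
  |U|=3: {0,2,6}:1  {2,6,7}:3  {2,6,8}:3  {4,5,8}:1  {5,6,8}:3  {5,7,8}:3  {6,7,8}:6
  |U|=4: {0,2,6,7}:4  {0,2,6,8}:4  {2,5,6,8}:6  {2,6,7,8}:12  {3,4,5,8}:1  {4,5,6,8}:4  {4,5,7,8}:4  {5,6,7,8}:12
  |U|=5: {0,2,5,6,8}:10  {0,2,6,7,8}:20  {1,3,4,5,8}:1  {2,4,5,6,8}:10  {2,5,6,7,8}:30  {3,4,5,6,8}:5  {3,4,5,7,8}:5  {4,5,6,7,8}:20
  |U|=6: {0,2,4,5,6,8}:20  {0,2,5,6,7,8}:60  {1,3,4,5,6,8}:6  {1,3,4,5,7,8}:6  {2,3,4,5,6,8}:15  {2,4,5,6,7,8}:60  {3,4,5,6,7,8}:30
  |U|=7: {0,2,3,4,5,6,8}:35  {0,2,4,5,6,7,8}:140  {1,2,3,4,5,6,8}:21  {1,3,4,5,6,7,8}:42  {2,3,4,5,6,7,8}:105
  start at 0(s): 168
  start at 1(u): 280
  start at 7(p): 56
sum over floor = 504

504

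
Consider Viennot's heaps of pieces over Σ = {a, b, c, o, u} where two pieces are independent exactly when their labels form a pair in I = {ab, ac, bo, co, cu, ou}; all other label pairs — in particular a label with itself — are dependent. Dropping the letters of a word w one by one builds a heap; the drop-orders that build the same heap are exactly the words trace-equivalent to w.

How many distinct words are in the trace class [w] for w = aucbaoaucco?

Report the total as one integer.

439

piece 0:a — minimal
piece 1:u rests on {0:a}
piece 2:c — minimal
piece 3:b rests on {1:u, 2:c}
piece 4:a rests on {1:u}
piece 5:o rests on {4:a}
piece 6:a rests on {5:o}
piece 7:u rests on {3:b, 6:a}
piece 8:c rests on {3:b}
piece 9:c rests on {8:c}
piece 10:o rests on {6:a}
minimal pieces: {0:a, 2:c}
ways to finish when only these pieces remain (= sum over removing one remaining piece with nothing left below it):
  1 left: {7}→1  {9}→1  {10}→1
  2 left: {7,9}→2  {7,10}→2  {8,9}→1  {9,10}→2
  3 left: {6,7,10}→2  {7,8,9}→3  {7,9,10}→6  {8,9,10}→3
  4 left: {3,7,8,9}→3  {5,6,7,10}→2  {6,7,9,10}→8  {7,8,9,10}→12
  5 left: {2,3,7,8,9}→3  {3,7,8,9,10}→15  {4,5,6,7,10}→2  {5,6,7,9,10}→10  {6,7,8,9,10}→20
  6 left: {2,3,7,8,9,10}→18  {3,6,7,8,9,10}→35  {4,5,6,7,9,10}→12  {5,6,7,8,9,10}→30
  7 left: {2,3,6,7,8,9,10}→53  {3,5,6,7,8,9,10}→65  {4,5,6,7,8,9,10}→42
  8 left: {2,3,5,6,7,8,9,10}→118  {3,4,5,6,7,8,9,10}→107
  9 left: {1,3,4,5,6,7,8,9,10}→107  {2,3,4,5,6,7,8,9,10}→225
  placing 0:a first → 332 extensions
  placing 2:c first → 107 extensions
total linear extensions = 439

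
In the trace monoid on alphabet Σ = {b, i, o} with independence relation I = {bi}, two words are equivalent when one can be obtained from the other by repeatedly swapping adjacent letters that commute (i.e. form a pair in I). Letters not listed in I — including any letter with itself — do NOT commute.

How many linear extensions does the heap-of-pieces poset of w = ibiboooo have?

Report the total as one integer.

piece 0:i — minimal
piece 1:b — minimal
piece 2:i rests on {0:i}
piece 3:b rests on {1:b}
piece 4:o rests on {2:i, 3:b}
piece 5:o rests on {4:o}
piece 6:o rests on {5:o}
piece 7:o rests on {6:o}
minimal pieces: {0:i, 1:b}
ways to finish when only these pieces remain (= sum over removing one remaining piece with nothing left below it):
  1 left: {7}→1
  2 left: {6,7}→1
  3 left: {5,6,7}→1
  4 left: {4,5,6,7}→1
  5 left: {2,4,5,6,7}→1  {3,4,5,6,7}→1
  6 left: {0,2,4,5,6,7}→1  {1,3,4,5,6,7}→1  {2,3,4,5,6,7}→2
  placing 0:i first → 3 extensions
  placing 1:b first → 3 extensions
total linear extensions = 6

6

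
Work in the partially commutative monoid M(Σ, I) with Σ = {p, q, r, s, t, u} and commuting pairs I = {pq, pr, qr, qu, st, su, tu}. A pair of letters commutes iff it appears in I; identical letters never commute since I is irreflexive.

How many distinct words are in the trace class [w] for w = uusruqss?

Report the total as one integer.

30

#0=u has no predecessor
#1=u depends on [0:u]
#2=s has no predecessor
#3=r depends on [1:u, 2:s]
#4=u depends on [3:r]
#5=q depends on [2:s]
#6=s depends on [3:r, 5:q]
#7=s depends on [6:s]
sources: [0:u, 2:s]
N(rest) = Σ N(rest − s) over sources s of rest; N(one piece) = 1:
  size 1 → [4]=1  [7]=1
  size 2 → [4,7]=2  [6,7]=1
  size 3 → [4,6,7]=3  [5,6,7]=1
  size 4 → [3,4,6,7]=3  [4,5,6,7]=4
  size 5 → [1,3,4,6,7]=3  [3,4,5,6,7]=7
  size 6 → [0,1,3,4,6,7]=3  [1,3,4,5,6,7]=10  [2,3,4,5,6,7]=7
  first=0(u) contributes 17
  first=2(s) contributes 13
|[w]| = 30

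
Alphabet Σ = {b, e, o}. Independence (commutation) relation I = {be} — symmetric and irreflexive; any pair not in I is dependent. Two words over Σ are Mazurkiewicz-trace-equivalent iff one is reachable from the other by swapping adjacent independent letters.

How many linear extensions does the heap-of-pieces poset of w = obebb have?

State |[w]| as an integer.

4

0(o) covers ∅
1(b) covers 0:o
2(e) covers 0:o
3(b) covers 1:b
4(b) covers 3:b
floor of heap: 0:o
completions by unplaced set U, small U first (add the entries for U minus each lowest piece of U):
  |U|=1: {2}:1  {4}:1
  |U|=2: {2,4}:2  {3,4}:1
  |U|=3: {1,3,4}:1  {2,3,4}:3
  start at 0(o): 4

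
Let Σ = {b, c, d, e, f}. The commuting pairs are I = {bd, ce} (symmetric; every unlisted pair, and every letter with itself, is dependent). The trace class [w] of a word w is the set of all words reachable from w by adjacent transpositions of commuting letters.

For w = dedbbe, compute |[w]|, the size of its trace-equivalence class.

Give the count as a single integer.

drop 0:d onto floor
drop 1:e onto {0:d}
drop 2:d onto {1:e}
drop 3:b onto {1:e}
drop 4:b onto {3:b}
drop 5:e onto {2:d, 4:b}
ground layer = {0:d}
drop-orders for the pieces not yet dropped (sum over which currently-grounded one goes next):
  1 to go: {5} 1
  2 to go: {2,5} 1  {4,5} 1
  3 to go: {2,4,5} 2  {3,4,5} 1
  4 to go: {2,3,4,5} 3
  if 0:d drops first: 3 orders

3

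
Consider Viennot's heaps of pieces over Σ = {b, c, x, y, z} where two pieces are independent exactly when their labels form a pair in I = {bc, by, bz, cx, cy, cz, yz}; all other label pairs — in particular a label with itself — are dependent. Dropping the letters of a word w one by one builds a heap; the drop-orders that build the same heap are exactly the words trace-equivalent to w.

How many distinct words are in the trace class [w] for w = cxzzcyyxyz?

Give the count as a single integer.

540

drop 0:c onto floor
drop 1:x onto floor
drop 2:z onto {1:x}
drop 3:z onto {2:z}
drop 4:c onto {0:c}
drop 5:y onto {1:x}
drop 6:y onto {5:y}
drop 7:x onto {3:z, 6:y}
drop 8:y onto {7:x}
drop 9:z onto {7:x}
ground layer = {0:c, 1:x}
drop-orders for the pieces not yet dropped (sum over which currently-grounded one goes next):
  1 to go: {4} 1  {8} 1  {9} 1
  2 to go: {0,4} 1  {4,8} 2  {4,9} 2  {8,9} 2
  3 to go: {0,4,8} 3  {0,4,9} 3  {4,8,9} 6  {7,8,9} 2
  4 to go: {0,4,8,9} 12  {3,7,8,9} 2  {4,7,8,9} 8  {6,7,8,9} 2
  5 to go: {0,4,7,8,9} 20  {2,3,7,8,9} 2  {3,4,7,8,9} 10  {3,6,7,8,9} 4  {4,6,7,8,9} 10  {5,6,7,8,9} 2
  6 to go: {0,3,4,7,8,9} 30  {0,4,6,7,8,9} 30  {2,3,4,7,8,9} 12  {2,3,6,7,8,9} 6  {3,4,6,7,8,9} 24  {3,5,6,7,8,9} 6  {4,5,6,7,8,9} 12
  7 to go: {0,2,3,4,7,8,9} 42  {0,3,4,6,7,8,9} 84  {0,4,5,6,7,8,9} 42  {2,3,4,6,7,8,9} 42  {2,3,5,6,7,8,9} 12  {3,4,5,6,7,8,9} 42
  8 to go: {0,2,3,4,6,7,8,9} 168  {0,3,4,5,6,7,8,9} 168  {1,2,3,5,6,7,8,9} 12  {2,3,4,5,6,7,8,9} 96
  if 0:c drops first: 108 orders
  if 1:x drops first: 432 orders
heap linearizations: 540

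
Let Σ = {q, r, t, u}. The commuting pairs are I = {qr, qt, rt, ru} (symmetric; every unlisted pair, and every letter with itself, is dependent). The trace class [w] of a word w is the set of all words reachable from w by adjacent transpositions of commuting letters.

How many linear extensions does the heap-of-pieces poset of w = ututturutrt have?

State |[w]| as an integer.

55

drop 0:u onto floor
drop 1:t onto {0:u}
drop 2:u onto {1:t}
drop 3:t onto {2:u}
drop 4:t onto {3:t}
drop 5:u onto {4:t}
drop 6:r onto floor
drop 7:u onto {5:u}
drop 8:t onto {7:u}
drop 9:r onto {6:r}
drop 10:t onto {8:t}
ground layer = {0:u, 6:r}
drop-orders for the pieces not yet dropped (sum over which currently-grounded one goes next):
  1 to go: {9} 1  {10} 1
  2 to go: {6,9} 1  {8,10} 1  {9,10} 2
  3 to go: {6,9,10} 3  {7,8,10} 1  {8,9,10} 3
  4 to go: {5,7,8,10} 1  {6,8,9,10} 6  {7,8,9,10} 4
  5 to go: {4,5,7,8,10} 1  {5,7,8,9,10} 5  {6,7,8,9,10} 10
  6 to go: {3,4,5,7,8,10} 1  {4,5,7,8,9,10} 6  {5,6,7,8,9,10} 15
  7 to go: {2,3,4,5,7,8,10} 1  {3,4,5,7,8,9,10} 7  {4,5,6,7,8,9,10} 21
  8 to go: {1,2,3,4,5,7,8,10} 1  {2,3,4,5,7,8,9,10} 8  {3,4,5,6,7,8,9,10} 28
  9 to go: {0,1,2,3,4,5,7,8,10} 1  {1,2,3,4,5,7,8,9,10} 9  {2,3,4,5,6,7,8,9,10} 36
  if 0:u drops first: 45 orders
  if 6:r drops first: 10 orders
heap linearizations: 55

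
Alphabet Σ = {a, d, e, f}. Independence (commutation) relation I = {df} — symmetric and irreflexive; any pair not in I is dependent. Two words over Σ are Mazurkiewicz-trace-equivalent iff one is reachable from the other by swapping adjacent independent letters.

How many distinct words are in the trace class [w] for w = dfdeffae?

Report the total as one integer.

3

piece 0:d — minimal
piece 1:f — minimal
piece 2:d rests on {0:d}
piece 3:e rests on {1:f, 2:d}
piece 4:f rests on {3:e}
piece 5:f rests on {4:f}
piece 6:a rests on {5:f}
piece 7:e rests on {6:a}
minimal pieces: {0:d, 1:f}
ways to finish when only these pieces remain (= sum over removing one remaining piece with nothing left below it):
  1 left: {7}→1
  2 left: {6,7}→1
  3 left: {5,6,7}→1
  4 left: {4,5,6,7}→1
  5 left: {3,4,5,6,7}→1
  6 left: {1,3,4,5,6,7}→1  {2,3,4,5,6,7}→1
  placing 0:d first → 2 extensions
  placing 1:f first → 1 extensions
total linear extensions = 3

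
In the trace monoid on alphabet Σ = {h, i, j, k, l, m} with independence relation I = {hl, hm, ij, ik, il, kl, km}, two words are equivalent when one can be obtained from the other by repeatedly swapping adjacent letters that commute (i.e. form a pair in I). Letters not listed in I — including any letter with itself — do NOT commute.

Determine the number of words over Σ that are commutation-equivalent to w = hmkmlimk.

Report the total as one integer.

#0=h has no predecessor
#1=m has no predecessor
#2=k depends on [0:h]
#3=m depends on [1:m]
#4=l depends on [3:m]
#5=i depends on [0:h, 3:m]
#6=m depends on [4:l, 5:i]
#7=k depends on [2:k]
sources: [0:h, 1:m]
N(rest) = Σ N(rest − s) over sources s of rest; N(one piece) = 1:
  size 1 → [6]=1  [7]=1
  size 2 → [2,7]=1  [4,6]=1  [5,6]=1  [6,7]=2
  size 3 → [2,6,7]=3  [4,5,6]=2  [4,6,7]=3  [5,6,7]=3
  size 4 → [2,4,6,7]=6  [2,5,6,7]=6  [3,4,5,6]=2  [4,5,6,7]=8
  size 5 → [0,2,5,6,7]=6  [1,3,4,5,6]=2  [2,4,5,6,7]=20  [3,4,5,6,7]=10
  size 6 → [0,2,4,5,6,7]=26  [1,3,4,5,6,7]=12  [2,3,4,5,6,7]=30
  first=0(h) contributes 42
  first=1(m) contributes 56
|[w]| = 98

98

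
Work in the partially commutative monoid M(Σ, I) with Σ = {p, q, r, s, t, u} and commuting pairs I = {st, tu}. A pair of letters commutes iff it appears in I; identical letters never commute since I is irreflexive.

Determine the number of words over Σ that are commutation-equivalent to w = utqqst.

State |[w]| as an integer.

4

piece 0:u — minimal
piece 1:t — minimal
piece 2:q rests on {0:u, 1:t}
piece 3:q rests on {2:q}
piece 4:s rests on {3:q}
piece 5:t rests on {3:q}
minimal pieces: {0:u, 1:t}
ways to finish when only these pieces remain (= sum over removing one remaining piece with nothing left below it):
  1 left: {4}→1  {5}→1
  2 left: {4,5}→2
  3 left: {3,4,5}→2
  4 left: {2,3,4,5}→2
  placing 0:u first → 2 extensions
  placing 1:t first → 2 extensions
total linear extensions = 4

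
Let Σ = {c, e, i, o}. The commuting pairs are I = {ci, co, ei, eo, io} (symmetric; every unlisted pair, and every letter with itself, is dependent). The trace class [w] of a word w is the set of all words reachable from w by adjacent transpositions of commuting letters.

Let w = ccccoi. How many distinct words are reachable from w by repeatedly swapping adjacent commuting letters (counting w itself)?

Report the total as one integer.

0(c) covers ∅
1(c) covers 0:c
2(c) covers 1:c
3(c) covers 2:c
4(o) covers ∅
5(i) covers ∅
floor of heap: 0:c, 4:o, 5:i
completions by unplaced set U, small U first (add the entries for U minus each lowest piece of U):
  |U|=1: {3}:1  {4}:1  {5}:1
  |U|=2: {2,3}:1  {3,4}:2  {3,5}:2  {4,5}:2
  |U|=3: {1,2,3}:1  {2,3,4}:3  {2,3,5}:3  {3,4,5}:6
  |U|=4: {0,1,2,3}:1  {1,2,3,4}:4  {1,2,3,5}:4  {2,3,4,5}:12
  start at 0(c): 20
  start at 4(o): 5
  start at 5(i): 5
sum over floor = 30

30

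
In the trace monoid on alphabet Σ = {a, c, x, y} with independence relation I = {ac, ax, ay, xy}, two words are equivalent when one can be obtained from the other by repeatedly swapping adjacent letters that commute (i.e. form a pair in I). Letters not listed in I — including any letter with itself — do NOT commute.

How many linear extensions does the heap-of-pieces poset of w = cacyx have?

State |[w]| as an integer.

10

drop 0:c onto floor
drop 1:a onto floor
drop 2:c onto {0:c}
drop 3:y onto {2:c}
drop 4:x onto {2:c}
ground layer = {0:c, 1:a}
drop-orders for the pieces not yet dropped (sum over which currently-grounded one goes next):
  1 to go: {1} 1  {3} 1  {4} 1
  2 to go: {1,3} 2  {1,4} 2  {3,4} 2
  3 to go: {1,3,4} 6  {2,3,4} 2
  if 0:c drops first: 8 orders
  if 1:a drops first: 2 orders
heap linearizations: 10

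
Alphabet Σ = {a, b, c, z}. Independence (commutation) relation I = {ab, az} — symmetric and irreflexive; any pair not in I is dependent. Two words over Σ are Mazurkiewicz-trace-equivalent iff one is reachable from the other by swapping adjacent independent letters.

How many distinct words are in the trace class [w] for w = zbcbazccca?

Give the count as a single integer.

3

#0=z has no predecessor
#1=b depends on [0:z]
#2=c depends on [1:b]
#3=b depends on [2:c]
#4=a depends on [2:c]
#5=z depends on [3:b]
#6=c depends on [4:a, 5:z]
#7=c depends on [6:c]
#8=c depends on [7:c]
#9=a depends on [8:c]
sources: [0:z]
N(rest) = Σ N(rest − s) over sources s of rest; N(one piece) = 1:
  size 1 → [9]=1
  size 2 → [8,9]=1
  size 3 → [7,8,9]=1
  size 4 → [6,7,8,9]=1
  size 5 → [4,6,7,8,9]=1  [5,6,7,8,9]=1
  size 6 → [3,5,6,7,8,9]=1  [4,5,6,7,8,9]=2
  size 7 → [3,4,5,6,7,8,9]=3
  size 8 → [2,3,4,5,6,7,8,9]=3
  first=0(z) contributes 3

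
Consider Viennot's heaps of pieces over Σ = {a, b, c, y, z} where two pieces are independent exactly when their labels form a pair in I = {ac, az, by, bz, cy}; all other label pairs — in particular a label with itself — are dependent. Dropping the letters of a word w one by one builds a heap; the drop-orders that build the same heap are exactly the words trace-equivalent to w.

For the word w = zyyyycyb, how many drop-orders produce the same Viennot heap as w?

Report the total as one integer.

piece 0:z — minimal
piece 1:y rests on {0:z}
piece 2:y rests on {1:y}
piece 3:y rests on {2:y}
piece 4:y rests on {3:y}
piece 5:c rests on {0:z}
piece 6:y rests on {4:y}
piece 7:b rests on {5:c}
minimal pieces: {0:z}
ways to finish when only these pieces remain (= sum over removing one remaining piece with nothing left below it):
  1 left: {6}→1  {7}→1
  2 left: {4,6}→1  {5,7}→1  {6,7}→2
  3 left: {3,4,6}→1  {4,6,7}→3  {5,6,7}→3
  4 left: {2,3,4,6}→1  {3,4,6,7}→4  {4,5,6,7}→6
  5 left: {1,2,3,4,6}→1  {2,3,4,6,7}→5  {3,4,5,6,7}→10
  6 left: {1,2,3,4,6,7}→6  {2,3,4,5,6,7}→15
  placing 0:z first → 21 extensions

21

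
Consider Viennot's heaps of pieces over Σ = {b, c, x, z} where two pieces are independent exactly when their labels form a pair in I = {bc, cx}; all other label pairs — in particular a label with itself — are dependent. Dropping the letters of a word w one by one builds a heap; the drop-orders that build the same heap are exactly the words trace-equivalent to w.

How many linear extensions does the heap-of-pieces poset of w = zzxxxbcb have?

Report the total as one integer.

#0=z has no predecessor
#1=z depends on [0:z]
#2=x depends on [1:z]
#3=x depends on [2:x]
#4=x depends on [3:x]
#5=b depends on [4:x]
#6=c depends on [1:z]
#7=b depends on [5:b]
sources: [0:z]
N(rest) = Σ N(rest − s) over sources s of rest; N(one piece) = 1:
  size 1 → [6]=1  [7]=1
  size 2 → [5,7]=1  [6,7]=2
  size 3 → [4,5,7]=1  [5,6,7]=3
  size 4 → [3,4,5,7]=1  [4,5,6,7]=4
  size 5 → [2,3,4,5,7]=1  [3,4,5,6,7]=5
  size 6 → [2,3,4,5,6,7]=6
  first=0(z) contributes 6

6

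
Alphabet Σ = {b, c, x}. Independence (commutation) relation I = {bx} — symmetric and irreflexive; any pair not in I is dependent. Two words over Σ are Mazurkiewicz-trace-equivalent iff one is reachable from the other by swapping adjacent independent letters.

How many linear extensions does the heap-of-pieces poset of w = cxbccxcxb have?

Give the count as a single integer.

4

drop 0:c onto floor
drop 1:x onto {0:c}
drop 2:b onto {0:c}
drop 3:c onto {1:x, 2:b}
drop 4:c onto {3:c}
drop 5:x onto {4:c}
drop 6:c onto {5:x}
drop 7:x onto {6:c}
drop 8:b onto {6:c}
ground layer = {0:c}
drop-orders for the pieces not yet dropped (sum over which currently-grounded one goes next):
  1 to go: {7} 1  {8} 1
  2 to go: {7,8} 2
  3 to go: {6,7,8} 2
  4 to go: {5,6,7,8} 2
  5 to go: {4,5,6,7,8} 2
  6 to go: {3,4,5,6,7,8} 2
  7 to go: {1,3,4,5,6,7,8} 2  {2,3,4,5,6,7,8} 2
  if 0:c drops first: 4 orders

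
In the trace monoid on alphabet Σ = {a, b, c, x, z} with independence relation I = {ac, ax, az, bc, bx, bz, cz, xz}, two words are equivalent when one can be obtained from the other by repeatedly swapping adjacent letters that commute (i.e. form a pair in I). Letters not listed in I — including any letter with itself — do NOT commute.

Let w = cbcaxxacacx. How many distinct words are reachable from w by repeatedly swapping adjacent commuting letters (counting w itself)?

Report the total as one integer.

330

piece 0:c — minimal
piece 1:b — minimal
piece 2:c rests on {0:c}
piece 3:a rests on {1:b}
piece 4:x rests on {2:c}
piece 5:x rests on {4:x}
piece 6:a rests on {3:a}
piece 7:c rests on {5:x}
piece 8:a rests on {6:a}
piece 9:c rests on {7:c}
piece 10:x rests on {9:c}
minimal pieces: {0:c, 1:b}
ways to finish when only these pieces remain (= sum over removing one remaining piece with nothing left below it):
  1 left: {8}→1  {10}→1
  2 left: {6,8}→1  {8,10}→2  {9,10}→1
  3 left: {3,6,8}→1  {6,8,10}→3  {7,9,10}→1  {8,9,10}→3
  4 left: {1,3,6,8}→1  {3,6,8,10}→4  {5,7,9,10}→1  {6,8,9,10}→6  {7,8,9,10}→4
  5 left: {1,3,6,8,10}→5  {3,6,8,9,10}→10  {4,5,7,9,10}→1  {5,7,8,9,10}→5  {6,7,8,9,10}→10
  6 left: {1,3,6,8,9,10}→15  {2,4,5,7,9,10}→1  {3,6,7,8,9,10}→20  {4,5,7,8,9,10}→6  {5,6,7,8,9,10}→15
  7 left: {0,2,4,5,7,9,10}→1  {1,3,6,7,8,9,10}→35  {2,4,5,7,8,9,10}→7  {3,5,6,7,8,9,10}→35  {4,5,6,7,8,9,10}→21
  8 left: {0,2,4,5,7,8,9,10}→8  {1,3,5,6,7,8,9,10}→70  {2,4,5,6,7,8,9,10}→28  {3,4,5,6,7,8,9,10}→56
  9 left: {0,2,4,5,6,7,8,9,10}→36  {1,3,4,5,6,7,8,9,10}→126  {2,3,4,5,6,7,8,9,10}→84
  placing 0:c first → 210 extensions
  placing 1:b first → 120 extensions
total linear extensions = 330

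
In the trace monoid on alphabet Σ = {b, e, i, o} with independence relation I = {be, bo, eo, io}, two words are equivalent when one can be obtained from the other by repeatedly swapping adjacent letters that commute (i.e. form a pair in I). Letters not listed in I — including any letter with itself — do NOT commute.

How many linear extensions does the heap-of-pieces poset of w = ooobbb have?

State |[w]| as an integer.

20

drop 0:o onto floor
drop 1:o onto {0:o}
drop 2:o onto {1:o}
drop 3:b onto floor
drop 4:b onto {3:b}
drop 5:b onto {4:b}
ground layer = {0:o, 3:b}
drop-orders for the pieces not yet dropped (sum over which currently-grounded one goes next):
  1 to go: {2} 1  {5} 1
  2 to go: {1,2} 1  {2,5} 2  {4,5} 1
  3 to go: {0,1,2} 1  {1,2,5} 3  {2,4,5} 3  {3,4,5} 1
  4 to go: {0,1,2,5} 4  {1,2,4,5} 6  {2,3,4,5} 4
  if 0:o drops first: 10 orders
  if 3:b drops first: 10 orders
heap linearizations: 20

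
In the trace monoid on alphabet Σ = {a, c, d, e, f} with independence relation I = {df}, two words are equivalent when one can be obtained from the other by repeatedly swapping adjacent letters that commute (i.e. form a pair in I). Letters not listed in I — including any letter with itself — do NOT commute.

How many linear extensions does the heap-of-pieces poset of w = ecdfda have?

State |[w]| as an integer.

3

piece 0:e — minimal
piece 1:c rests on {0:e}
piece 2:d rests on {1:c}
piece 3:f rests on {1:c}
piece 4:d rests on {2:d}
piece 5:a rests on {3:f, 4:d}
minimal pieces: {0:e}
ways to finish when only these pieces remain (= sum over removing one remaining piece with nothing left below it):
  1 left: {5}→1
  2 left: {3,5}→1  {4,5}→1
  3 left: {2,4,5}→1  {3,4,5}→2
  4 left: {2,3,4,5}→3
  placing 0:e first → 3 extensions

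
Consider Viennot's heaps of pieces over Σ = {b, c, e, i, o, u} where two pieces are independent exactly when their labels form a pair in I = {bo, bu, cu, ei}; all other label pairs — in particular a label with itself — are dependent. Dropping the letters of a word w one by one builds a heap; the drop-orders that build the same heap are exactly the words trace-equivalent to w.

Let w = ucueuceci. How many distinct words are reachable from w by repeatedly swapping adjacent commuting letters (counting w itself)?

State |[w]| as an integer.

#0=u has no predecessor
#1=c has no predecessor
#2=u depends on [0:u]
#3=e depends on [1:c, 2:u]
#4=u depends on [3:e]
#5=c depends on [3:e]
#6=e depends on [4:u, 5:c]
#7=c depends on [6:e]
#8=i depends on [7:c]
sources: [0:u, 1:c]
N(rest) = Σ N(rest − s) over sources s of rest; N(one piece) = 1:
  size 1 → [8]=1
  size 2 → [7,8]=1
  size 3 → [6,7,8]=1
  size 4 → [4,6,7,8]=1  [5,6,7,8]=1
  size 5 → [4,5,6,7,8]=2
  size 6 → [3,4,5,6,7,8]=2
  size 7 → [1,3,4,5,6,7,8]=2  [2,3,4,5,6,7,8]=2
  first=0(u) contributes 4
  first=1(c) contributes 2
|[w]| = 6

6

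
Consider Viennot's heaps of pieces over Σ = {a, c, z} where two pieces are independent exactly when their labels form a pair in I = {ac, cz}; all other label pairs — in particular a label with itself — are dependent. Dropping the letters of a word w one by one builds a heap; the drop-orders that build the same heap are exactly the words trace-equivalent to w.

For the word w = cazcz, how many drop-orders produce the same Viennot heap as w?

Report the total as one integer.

0(c) covers ∅
1(a) covers ∅
2(z) covers 1:a
3(c) covers 0:c
4(z) covers 2:z
floor of heap: 0:c, 1:a
completions by unplaced set U, small U first (add the entries for U minus each lowest piece of U):
  |U|=1: {3}:1  {4}:1
  |U|=2: {0,3}:1  {2,4}:1  {3,4}:2
  |U|=3: {0,3,4}:3  {1,2,4}:1  {2,3,4}:3
  start at 0(c): 4
  start at 1(a): 6
sum over floor = 10

10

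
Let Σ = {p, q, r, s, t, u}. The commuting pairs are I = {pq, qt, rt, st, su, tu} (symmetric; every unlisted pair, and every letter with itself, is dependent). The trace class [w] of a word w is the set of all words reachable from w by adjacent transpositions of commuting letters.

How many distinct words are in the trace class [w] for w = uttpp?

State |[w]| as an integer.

3

drop 0:u onto floor
drop 1:t onto floor
drop 2:t onto {1:t}
drop 3:p onto {0:u, 2:t}
drop 4:p onto {3:p}
ground layer = {0:u, 1:t}
drop-orders for the pieces not yet dropped (sum over which currently-grounded one goes next):
  1 to go: {4} 1
  2 to go: {3,4} 1
  3 to go: {0,3,4} 1  {2,3,4} 1
  if 0:u drops first: 1 orders
  if 1:t drops first: 2 orders
heap linearizations: 3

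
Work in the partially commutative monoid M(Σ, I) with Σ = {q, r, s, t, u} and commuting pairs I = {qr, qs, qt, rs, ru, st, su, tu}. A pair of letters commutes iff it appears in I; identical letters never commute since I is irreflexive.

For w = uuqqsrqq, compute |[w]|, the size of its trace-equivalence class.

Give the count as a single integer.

56

0(u) covers ∅
1(u) covers 0:u
2(q) covers 1:u
3(q) covers 2:q
4(s) covers ∅
5(r) covers ∅
6(q) covers 3:q
7(q) covers 6:q
floor of heap: 0:u, 4:s, 5:r
completions by unplaced set U, small U first (add the entries for U minus each lowest piece of U):
  |U|=1: {4}:1  {5}:1  {7}:1
  |U|=2: {4,5}:2  {4,7}:2  {5,7}:2  {6,7}:1
  |U|=3: {3,6,7}:1  {4,5,7}:6  {4,6,7}:3  {5,6,7}:3
  |U|=4: {2,3,6,7}:1  {3,4,6,7}:4  {3,5,6,7}:4  {4,5,6,7}:12
  |U|=5: {1,2,3,6,7}:1  {2,3,4,6,7}:5  {2,3,5,6,7}:5  {3,4,5,6,7}:20
  |U|=6: {0,1,2,3,6,7}:1  {1,2,3,4,6,7}:6  {1,2,3,5,6,7}:6  {2,3,4,5,6,7}:30
  start at 0(u): 42
  start at 4(s): 7
  start at 5(r): 7
sum over floor = 56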